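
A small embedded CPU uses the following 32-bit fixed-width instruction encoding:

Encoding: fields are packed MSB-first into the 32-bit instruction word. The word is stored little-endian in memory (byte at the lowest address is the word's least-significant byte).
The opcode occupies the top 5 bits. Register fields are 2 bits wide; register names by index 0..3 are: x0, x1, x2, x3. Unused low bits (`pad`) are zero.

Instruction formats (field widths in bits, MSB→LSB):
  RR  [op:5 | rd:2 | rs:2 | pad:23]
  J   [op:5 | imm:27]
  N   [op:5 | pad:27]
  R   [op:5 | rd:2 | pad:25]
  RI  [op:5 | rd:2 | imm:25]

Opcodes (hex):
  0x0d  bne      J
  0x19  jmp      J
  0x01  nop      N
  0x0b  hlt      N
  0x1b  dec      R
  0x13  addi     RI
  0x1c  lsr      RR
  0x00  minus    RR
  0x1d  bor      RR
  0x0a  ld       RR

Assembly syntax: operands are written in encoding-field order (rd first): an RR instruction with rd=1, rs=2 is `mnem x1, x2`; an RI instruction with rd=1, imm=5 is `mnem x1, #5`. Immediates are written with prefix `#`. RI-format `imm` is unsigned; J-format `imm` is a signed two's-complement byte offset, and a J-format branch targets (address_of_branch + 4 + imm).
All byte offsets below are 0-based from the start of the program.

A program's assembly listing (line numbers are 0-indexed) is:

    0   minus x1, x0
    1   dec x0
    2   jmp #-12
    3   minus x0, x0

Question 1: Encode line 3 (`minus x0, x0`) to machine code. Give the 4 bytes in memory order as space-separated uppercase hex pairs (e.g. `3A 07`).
3. minus fields op=0x0:5|rd=0:2|rs=0:2|pad=0:23 → word 00000000h → 00 00 00 00

00 00 00 00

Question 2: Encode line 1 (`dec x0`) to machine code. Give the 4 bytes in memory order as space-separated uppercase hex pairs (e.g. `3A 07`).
1. dec fields op=0x1b:5|rd=0:2|pad=0:25 → word d8000000h → 00 00 00 d8

00 00 00 D8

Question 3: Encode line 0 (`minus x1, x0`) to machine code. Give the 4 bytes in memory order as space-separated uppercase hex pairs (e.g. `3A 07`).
L0: minus op=0x0:5|rd=1:2|rs=0:2|pad=0:23 ⇒ 0x02000000 ⇒ little 00 00 00 02

00 00 00 02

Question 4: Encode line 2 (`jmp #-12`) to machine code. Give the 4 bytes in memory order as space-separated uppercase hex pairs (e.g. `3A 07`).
F4 FF FF CF

line 2 (jmp): pack op=0x19:5|imm=-12:27 = 0xcffffff4; little→ f4 ff ff cf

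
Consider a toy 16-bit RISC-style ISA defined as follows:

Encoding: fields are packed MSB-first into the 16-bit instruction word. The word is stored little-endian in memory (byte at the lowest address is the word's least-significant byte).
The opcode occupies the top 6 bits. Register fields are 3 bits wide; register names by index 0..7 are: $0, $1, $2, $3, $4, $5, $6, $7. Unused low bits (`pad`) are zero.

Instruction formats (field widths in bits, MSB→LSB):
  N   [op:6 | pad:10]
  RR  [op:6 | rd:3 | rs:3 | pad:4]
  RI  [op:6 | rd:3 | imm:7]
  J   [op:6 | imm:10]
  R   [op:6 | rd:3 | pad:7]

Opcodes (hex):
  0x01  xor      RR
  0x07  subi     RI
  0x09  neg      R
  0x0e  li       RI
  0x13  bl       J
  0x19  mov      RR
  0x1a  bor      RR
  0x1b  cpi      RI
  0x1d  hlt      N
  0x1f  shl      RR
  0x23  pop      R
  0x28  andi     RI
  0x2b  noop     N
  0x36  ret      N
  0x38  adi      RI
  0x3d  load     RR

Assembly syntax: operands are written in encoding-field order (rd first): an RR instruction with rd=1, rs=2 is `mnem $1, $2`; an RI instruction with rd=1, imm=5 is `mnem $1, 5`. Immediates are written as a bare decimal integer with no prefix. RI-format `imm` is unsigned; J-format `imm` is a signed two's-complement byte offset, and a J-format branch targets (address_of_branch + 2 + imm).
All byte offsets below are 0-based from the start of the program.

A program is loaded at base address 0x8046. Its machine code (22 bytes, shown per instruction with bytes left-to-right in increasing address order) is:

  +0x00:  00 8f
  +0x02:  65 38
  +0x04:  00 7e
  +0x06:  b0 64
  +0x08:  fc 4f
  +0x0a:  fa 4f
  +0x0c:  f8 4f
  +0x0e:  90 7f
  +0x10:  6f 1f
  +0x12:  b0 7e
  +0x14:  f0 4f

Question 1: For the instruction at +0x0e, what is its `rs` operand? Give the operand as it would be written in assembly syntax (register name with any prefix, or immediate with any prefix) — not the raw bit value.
$1

@+0e  little-endian(90 7f) = 0x7f90
  top 6b → 0x1f → shl [RR]
  [9:7] rd=7 = $7
  [6:4] rs=1 = $1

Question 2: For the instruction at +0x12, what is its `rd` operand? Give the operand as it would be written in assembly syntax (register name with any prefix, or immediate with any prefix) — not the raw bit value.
$5

@+12  little-endian(b0 7e) = 0x7eb0
  top 6b → 0x1f → shl [RR]
  rd: (w>>7)&0x7=0x5 → $5
  rs: (w>>4)&0x7=0x3 → $3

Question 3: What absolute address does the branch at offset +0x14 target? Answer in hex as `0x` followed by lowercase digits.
off 0x14: read f0 4f as little → 0x4ff0
  top 6b → 0x13 → bl [J]
  imm@[9:0]=0x3f0 (s10→-16) ⇒ -16
  target = base 0x8046 + off 0x14 + 2 + imm -16 = 0x804c

0x804c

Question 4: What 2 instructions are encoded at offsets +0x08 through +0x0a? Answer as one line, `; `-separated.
@+08  little-endian(fc 4f) = 0x4ffc
  top 6b → 0x13 → bl [J]
  [9:0] imm=1020 (s10→-4) = -4
@+0a  little-endian(fa 4f) = 0x4ffa
  top 6b → 0x13 → bl [J]
  [9:0] imm=1018 (s10→-6) = -6

bl -4; bl -6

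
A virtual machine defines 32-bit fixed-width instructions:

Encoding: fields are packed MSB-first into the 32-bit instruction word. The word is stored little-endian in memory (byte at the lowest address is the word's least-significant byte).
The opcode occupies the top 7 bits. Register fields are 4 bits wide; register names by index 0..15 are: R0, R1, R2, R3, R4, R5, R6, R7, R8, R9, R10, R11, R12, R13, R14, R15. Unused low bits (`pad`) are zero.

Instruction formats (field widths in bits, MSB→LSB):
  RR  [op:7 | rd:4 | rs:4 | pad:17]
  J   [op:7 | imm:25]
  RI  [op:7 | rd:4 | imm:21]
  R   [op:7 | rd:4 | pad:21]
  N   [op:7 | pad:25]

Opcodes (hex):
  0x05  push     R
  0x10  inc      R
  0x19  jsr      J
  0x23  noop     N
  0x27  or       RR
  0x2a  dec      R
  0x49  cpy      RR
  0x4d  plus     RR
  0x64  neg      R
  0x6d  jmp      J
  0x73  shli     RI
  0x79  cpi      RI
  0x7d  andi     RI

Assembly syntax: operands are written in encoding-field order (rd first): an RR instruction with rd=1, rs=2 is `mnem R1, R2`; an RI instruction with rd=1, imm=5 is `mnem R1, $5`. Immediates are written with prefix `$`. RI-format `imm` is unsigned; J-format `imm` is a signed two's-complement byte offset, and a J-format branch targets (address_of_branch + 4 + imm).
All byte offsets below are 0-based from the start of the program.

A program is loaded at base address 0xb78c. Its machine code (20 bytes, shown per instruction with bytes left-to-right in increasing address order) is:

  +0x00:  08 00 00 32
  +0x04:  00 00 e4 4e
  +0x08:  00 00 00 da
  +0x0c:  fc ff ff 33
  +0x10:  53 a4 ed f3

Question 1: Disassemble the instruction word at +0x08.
jmp $0

off 0x08: read 00 00 00 da as little → 0xda000000
  op=0xda000000>>25=0x6d ⇒ jmp (J)
  [24:0] imm=0 = $0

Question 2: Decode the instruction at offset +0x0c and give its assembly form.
jsr $-4

[0c] fc ff ff 33 → 0x33fffffc
  top 7b → 0x19 → jsr [J]
  imm: (w>>0)&0x1ffffff=0x1fffffc (s25→-4) → $-4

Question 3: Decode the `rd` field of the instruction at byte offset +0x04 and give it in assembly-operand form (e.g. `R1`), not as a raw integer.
+0x04: 00 00 e4 4e ⇒ word 0x4ee40000 (little)
  op=0x4ee40000>>25=0x27 ⇒ or (RR)
  [24:21] rd=7 = R7
  [20:17] rs=2 = R2

R7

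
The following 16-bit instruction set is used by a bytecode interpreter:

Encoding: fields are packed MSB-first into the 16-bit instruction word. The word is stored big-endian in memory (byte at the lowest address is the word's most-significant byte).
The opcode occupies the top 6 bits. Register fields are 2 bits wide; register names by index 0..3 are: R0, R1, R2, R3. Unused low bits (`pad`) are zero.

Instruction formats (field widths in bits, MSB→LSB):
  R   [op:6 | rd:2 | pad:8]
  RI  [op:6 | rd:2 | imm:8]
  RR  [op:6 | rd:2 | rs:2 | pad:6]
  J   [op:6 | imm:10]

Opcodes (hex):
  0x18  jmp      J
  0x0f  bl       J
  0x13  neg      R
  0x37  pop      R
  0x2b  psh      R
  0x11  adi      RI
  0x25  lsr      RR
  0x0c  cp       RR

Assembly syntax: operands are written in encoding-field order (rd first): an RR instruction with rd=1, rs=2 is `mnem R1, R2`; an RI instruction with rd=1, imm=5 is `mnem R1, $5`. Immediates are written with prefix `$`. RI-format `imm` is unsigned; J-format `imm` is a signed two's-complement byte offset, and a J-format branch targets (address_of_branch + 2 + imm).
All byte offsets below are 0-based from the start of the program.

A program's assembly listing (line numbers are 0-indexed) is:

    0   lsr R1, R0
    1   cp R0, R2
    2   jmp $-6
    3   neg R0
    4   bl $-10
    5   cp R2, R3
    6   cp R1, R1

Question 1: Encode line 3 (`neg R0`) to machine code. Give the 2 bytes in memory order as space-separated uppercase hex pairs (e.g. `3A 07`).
4C 00

line 3 (neg): pack op=0x13:6|rd=0:2|pad=0:8 = 0x4c00; big→ 4c 00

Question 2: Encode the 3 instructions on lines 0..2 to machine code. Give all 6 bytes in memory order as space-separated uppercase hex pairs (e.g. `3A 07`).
95 00 30 80 63 FA

L0: lsr op=0x25:6|rd=1:2|rs=0:2|pad=0:6 ⇒ 0x9500 ⇒ big 95 00
L1: cp op=0xc:6|rd=0:2|rs=2:2|pad=0:6 ⇒ 0x3080 ⇒ big 30 80
L2: jmp op=0x18:6|imm=-6:10 ⇒ 0x63fa ⇒ big 63 fa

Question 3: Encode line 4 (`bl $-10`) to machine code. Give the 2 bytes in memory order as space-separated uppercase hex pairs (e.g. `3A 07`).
3F F6

4. bl fields op=0xf:6|imm=-10:10 → word 3ff6h → 3f f6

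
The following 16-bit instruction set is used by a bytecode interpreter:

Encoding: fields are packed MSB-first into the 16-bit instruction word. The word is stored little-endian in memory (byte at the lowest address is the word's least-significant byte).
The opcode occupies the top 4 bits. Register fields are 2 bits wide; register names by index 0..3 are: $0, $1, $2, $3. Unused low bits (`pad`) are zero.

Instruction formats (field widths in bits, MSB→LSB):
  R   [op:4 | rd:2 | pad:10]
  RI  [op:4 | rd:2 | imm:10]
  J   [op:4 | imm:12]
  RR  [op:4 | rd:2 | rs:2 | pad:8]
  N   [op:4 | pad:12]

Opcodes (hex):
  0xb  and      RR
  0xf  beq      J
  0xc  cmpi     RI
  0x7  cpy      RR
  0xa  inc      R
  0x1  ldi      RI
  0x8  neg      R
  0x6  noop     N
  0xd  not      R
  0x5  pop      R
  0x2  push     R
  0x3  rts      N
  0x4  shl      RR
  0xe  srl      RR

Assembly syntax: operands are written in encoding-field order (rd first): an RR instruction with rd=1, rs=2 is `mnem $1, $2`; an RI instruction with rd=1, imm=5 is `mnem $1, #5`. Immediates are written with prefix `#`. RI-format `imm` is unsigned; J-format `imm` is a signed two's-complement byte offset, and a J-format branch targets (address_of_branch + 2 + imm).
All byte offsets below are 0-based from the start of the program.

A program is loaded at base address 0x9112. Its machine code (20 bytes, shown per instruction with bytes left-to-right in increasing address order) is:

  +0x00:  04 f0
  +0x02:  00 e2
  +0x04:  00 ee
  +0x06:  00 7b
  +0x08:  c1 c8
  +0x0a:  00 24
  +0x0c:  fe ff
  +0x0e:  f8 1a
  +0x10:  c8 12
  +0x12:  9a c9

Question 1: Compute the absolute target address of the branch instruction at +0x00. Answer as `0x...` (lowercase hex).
+0x00: 04 f0 ⇒ word 0xf004 (little)
  top 4b → 0xf → beq [J]
  imm@[11:0]=0x4 ⇒ #4
  target = base 0x9112 + off 0x00 + 2 + imm 4 = 0x9118

0x9118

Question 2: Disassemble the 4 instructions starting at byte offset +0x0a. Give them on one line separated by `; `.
off 0x0a: read 00 24 as little → 0x2400
  top 4b → 0x2 → push [R]
  rd: (w>>10)&0x3=0x1 → $1
off 0x0c: read fe ff as little → 0xfffe
  top 4b → 0xf → beq [J]
  imm: (w>>0)&0xfff=0xffe (s12→-2) → #-2
off 0x0e: read f8 1a as little → 0x1af8
  top 4b → 0x1 → ldi [RI]
  rd: (w>>10)&0x3=0x2 → $2
  imm: (w>>0)&0x3ff=0x2f8 → #760
off 0x10: read c8 12 as little → 0x12c8
  top 4b → 0x1 → ldi [RI]
  rd: (w>>10)&0x3=0x0 → $0
  imm: (w>>0)&0x3ff=0x2c8 → #712

push $1; beq #-2; ldi $2, #760; ldi $0, #712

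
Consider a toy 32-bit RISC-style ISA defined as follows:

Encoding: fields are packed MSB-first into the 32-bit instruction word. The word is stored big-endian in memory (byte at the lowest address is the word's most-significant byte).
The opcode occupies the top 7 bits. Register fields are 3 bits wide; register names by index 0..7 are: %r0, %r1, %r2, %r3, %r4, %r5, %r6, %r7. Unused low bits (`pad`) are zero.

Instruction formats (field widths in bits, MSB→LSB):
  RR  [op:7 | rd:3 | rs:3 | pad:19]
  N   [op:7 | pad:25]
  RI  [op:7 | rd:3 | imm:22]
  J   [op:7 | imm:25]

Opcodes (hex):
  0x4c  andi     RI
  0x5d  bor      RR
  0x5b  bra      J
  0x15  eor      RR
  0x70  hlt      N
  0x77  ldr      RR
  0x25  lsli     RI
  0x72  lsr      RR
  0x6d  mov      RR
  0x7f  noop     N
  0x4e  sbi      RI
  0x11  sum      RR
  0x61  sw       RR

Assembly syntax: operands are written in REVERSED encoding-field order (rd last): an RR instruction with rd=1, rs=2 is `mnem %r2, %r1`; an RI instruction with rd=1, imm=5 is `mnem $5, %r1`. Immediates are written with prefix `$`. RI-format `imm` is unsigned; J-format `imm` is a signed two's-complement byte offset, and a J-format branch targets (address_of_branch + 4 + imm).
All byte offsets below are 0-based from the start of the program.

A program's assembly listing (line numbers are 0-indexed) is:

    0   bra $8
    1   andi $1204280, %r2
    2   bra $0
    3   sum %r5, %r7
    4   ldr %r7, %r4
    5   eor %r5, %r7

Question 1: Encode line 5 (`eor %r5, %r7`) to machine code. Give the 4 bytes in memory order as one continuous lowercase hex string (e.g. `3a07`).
line 5 (eor): pack op=0x15:7|rd=7:3|rs=5:3|pad=0:19 = 0x2be80000; big→ 2b e8 00 00

2be80000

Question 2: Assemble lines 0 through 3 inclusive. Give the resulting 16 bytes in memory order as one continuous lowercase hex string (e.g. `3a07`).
0. bra fields op=0x5b:7|imm=8:25 → word b6000008h → b6 00 00 08
1. andi fields op=0x4c:7|rd=2:3|imm=1204280:22 → word 98926038h → 98 92 60 38
2. bra fields op=0x5b:7|imm=0:25 → word b6000000h → b6 00 00 00
3. sum fields op=0x11:7|rd=7:3|rs=5:3|pad=0:19 → word 23e80000h → 23 e8 00 00

b600000898926038b600000023e80000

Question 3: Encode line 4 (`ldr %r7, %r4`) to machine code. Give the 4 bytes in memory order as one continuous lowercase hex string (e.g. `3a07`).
ef380000

line 4 (ldr): pack op=0x77:7|rd=4:3|rs=7:3|pad=0:19 = 0xef380000; big→ ef 38 00 00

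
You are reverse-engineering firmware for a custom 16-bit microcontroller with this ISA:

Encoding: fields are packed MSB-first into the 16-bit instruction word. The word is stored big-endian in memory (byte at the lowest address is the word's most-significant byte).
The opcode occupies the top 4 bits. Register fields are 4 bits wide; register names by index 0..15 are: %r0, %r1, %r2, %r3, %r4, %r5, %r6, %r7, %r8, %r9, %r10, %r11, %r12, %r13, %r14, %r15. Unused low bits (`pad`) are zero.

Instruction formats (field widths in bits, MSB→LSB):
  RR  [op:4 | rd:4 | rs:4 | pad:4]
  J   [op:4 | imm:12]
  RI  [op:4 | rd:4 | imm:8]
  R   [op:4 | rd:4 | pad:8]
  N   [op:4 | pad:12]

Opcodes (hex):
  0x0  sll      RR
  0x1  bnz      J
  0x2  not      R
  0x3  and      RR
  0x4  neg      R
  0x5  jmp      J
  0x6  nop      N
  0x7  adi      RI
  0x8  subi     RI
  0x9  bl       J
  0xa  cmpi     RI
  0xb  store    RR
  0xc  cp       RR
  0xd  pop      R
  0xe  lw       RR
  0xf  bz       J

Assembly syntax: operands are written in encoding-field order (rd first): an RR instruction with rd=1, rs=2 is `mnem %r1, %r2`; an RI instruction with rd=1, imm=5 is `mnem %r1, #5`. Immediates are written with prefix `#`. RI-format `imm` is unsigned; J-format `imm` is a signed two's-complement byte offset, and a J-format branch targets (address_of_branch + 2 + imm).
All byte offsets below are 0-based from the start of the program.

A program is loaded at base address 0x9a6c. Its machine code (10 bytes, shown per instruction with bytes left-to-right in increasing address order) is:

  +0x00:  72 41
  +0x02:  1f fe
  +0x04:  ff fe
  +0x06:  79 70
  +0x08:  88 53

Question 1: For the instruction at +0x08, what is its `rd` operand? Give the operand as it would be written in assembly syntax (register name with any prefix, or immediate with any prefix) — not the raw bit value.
%r8

off 0x08: read 88 53 as big → 0x8853
  opcode bits[15:12]=0x8: subi/RI
  [11:8] rd=8 = %r8
  [7:0] imm=83 = #83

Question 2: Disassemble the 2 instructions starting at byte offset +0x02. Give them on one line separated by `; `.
bnz #-2; bz #-2

off 0x02: read 1f fe as big → 0x1ffe
  top 4b → 0x1 → bnz [J]
  imm: (w>>0)&0xfff=0xffe (s12→-2) → #-2
off 0x04: read ff fe as big → 0xfffe
  top 4b → 0xf → bz [J]
  imm: (w>>0)&0xfff=0xffe (s12→-2) → #-2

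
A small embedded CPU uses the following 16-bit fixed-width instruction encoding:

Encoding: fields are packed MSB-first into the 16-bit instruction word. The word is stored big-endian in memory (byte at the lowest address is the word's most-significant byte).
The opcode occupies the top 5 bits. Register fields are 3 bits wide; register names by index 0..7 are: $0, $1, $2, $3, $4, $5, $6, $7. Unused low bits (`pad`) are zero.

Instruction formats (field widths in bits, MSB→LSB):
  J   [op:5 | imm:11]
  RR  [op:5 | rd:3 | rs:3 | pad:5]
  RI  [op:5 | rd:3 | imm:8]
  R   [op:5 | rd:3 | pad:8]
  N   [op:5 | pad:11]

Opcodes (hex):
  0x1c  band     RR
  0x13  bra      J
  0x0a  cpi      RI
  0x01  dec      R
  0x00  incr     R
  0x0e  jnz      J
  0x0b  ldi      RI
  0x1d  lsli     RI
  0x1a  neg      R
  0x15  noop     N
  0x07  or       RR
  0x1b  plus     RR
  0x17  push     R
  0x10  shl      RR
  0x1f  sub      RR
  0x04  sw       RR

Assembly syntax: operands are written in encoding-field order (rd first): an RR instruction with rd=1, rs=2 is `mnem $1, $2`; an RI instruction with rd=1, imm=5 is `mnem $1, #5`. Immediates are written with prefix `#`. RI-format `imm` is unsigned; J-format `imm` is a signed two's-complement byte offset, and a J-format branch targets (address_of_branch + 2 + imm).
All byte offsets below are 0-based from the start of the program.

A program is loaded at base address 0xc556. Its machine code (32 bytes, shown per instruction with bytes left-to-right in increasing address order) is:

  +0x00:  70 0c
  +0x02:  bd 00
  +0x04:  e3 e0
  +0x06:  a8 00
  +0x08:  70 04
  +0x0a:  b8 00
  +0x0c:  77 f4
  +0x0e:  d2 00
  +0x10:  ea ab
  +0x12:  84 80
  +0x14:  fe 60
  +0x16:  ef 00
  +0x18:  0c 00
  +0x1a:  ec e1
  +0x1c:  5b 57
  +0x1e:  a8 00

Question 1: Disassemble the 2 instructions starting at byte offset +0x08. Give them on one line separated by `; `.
off 0x08: read 70 04 as big → 0x7004
  top 5b → 0xe → jnz [J]
  imm: (w>>0)&0x7ff=0x4 → #4
off 0x0a: read b8 00 as big → 0xb800
  top 5b → 0x17 → push [R]
  rd: (w>>8)&0x7=0x0 → $0

jnz #4; push $0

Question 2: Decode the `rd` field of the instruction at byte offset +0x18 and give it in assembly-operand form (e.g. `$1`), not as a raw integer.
+0x18: 0c 00 ⇒ word 0x0c00 (big)
  opcode bits[15:11]=0x1: dec/R
  rd@[10:8]=0x4 ⇒ $4

$4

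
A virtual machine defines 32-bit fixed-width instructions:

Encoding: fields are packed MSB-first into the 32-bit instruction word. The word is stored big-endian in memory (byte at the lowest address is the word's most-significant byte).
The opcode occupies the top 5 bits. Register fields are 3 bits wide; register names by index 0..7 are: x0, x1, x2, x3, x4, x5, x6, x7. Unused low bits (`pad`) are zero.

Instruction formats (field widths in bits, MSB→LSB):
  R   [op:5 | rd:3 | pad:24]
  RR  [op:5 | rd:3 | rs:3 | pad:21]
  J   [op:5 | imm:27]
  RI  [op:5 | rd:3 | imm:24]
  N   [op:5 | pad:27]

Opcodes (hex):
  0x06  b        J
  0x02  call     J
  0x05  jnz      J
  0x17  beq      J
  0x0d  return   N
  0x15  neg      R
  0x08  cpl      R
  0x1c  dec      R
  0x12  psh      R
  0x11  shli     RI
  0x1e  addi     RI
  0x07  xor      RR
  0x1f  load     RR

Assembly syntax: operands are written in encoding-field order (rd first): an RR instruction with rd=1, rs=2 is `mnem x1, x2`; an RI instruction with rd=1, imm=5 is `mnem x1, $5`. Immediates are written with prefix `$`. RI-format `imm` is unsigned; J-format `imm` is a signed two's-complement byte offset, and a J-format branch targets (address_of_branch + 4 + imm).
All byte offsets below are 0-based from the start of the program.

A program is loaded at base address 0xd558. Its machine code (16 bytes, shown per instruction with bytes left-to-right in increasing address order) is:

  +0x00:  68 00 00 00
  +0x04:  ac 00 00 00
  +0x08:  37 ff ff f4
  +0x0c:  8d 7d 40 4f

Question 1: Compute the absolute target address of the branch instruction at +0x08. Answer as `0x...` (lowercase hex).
+0x08: 37 ff ff f4 ⇒ word 0x37fffff4 (big)
  top 5b → 0x6 → b [J]
  imm: (w>>0)&0x7ffffff=0x7fffff4 (s27→-12) → $-12
  target = base 0xd558 + off 0x08 + 4 + imm -12 = 0xd558

0xd558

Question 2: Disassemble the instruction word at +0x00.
return

off 0x00: read 68 00 00 00 as big → 0x68000000
  op=0x68000000>>27=0xd ⇒ return (N)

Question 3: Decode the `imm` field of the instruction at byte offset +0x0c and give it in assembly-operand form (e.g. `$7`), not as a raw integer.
$8208463

off 0x0c: read 8d 7d 40 4f as big → 0x8d7d404f
  opcode bits[31:27]=0x11: shli/RI
  [26:24] rd=5 = x5
  [23:0] imm=8208463 = $8208463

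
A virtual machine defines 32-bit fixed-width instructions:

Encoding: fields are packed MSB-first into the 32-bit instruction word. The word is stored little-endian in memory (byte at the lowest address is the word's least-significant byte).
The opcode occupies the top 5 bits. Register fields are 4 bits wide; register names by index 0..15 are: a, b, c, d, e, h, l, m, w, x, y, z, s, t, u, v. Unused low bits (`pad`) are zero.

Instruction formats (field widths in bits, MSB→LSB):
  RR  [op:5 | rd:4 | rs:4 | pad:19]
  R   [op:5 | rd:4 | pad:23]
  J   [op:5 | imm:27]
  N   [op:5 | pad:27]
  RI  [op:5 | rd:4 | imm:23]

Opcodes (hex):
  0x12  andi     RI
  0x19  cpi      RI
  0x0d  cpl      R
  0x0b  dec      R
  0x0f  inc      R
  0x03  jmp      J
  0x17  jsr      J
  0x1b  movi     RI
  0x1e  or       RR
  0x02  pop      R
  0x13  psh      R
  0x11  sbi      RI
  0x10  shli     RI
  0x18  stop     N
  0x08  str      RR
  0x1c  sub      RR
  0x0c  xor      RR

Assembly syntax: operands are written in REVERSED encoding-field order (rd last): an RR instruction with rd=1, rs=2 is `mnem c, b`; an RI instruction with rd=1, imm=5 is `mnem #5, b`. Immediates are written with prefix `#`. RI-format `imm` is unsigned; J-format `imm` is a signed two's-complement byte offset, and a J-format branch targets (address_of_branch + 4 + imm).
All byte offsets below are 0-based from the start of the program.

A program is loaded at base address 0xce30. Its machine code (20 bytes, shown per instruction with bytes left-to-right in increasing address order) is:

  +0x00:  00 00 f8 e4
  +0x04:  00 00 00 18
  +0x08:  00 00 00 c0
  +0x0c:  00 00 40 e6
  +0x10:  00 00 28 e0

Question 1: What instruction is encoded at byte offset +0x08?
stop

off 0x08: read 00 00 00 c0 as little → 0xc0000000
  op=0xc0000000>>27=0x18 ⇒ stop (N)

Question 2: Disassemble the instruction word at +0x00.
sub v, x

+0x00: 00 00 f8 e4 ⇒ word 0xe4f80000 (little)
  op=0xe4f80000>>27=0x1c ⇒ sub (RR)
  [26:23] rd=9 = x
  [22:19] rs=15 = v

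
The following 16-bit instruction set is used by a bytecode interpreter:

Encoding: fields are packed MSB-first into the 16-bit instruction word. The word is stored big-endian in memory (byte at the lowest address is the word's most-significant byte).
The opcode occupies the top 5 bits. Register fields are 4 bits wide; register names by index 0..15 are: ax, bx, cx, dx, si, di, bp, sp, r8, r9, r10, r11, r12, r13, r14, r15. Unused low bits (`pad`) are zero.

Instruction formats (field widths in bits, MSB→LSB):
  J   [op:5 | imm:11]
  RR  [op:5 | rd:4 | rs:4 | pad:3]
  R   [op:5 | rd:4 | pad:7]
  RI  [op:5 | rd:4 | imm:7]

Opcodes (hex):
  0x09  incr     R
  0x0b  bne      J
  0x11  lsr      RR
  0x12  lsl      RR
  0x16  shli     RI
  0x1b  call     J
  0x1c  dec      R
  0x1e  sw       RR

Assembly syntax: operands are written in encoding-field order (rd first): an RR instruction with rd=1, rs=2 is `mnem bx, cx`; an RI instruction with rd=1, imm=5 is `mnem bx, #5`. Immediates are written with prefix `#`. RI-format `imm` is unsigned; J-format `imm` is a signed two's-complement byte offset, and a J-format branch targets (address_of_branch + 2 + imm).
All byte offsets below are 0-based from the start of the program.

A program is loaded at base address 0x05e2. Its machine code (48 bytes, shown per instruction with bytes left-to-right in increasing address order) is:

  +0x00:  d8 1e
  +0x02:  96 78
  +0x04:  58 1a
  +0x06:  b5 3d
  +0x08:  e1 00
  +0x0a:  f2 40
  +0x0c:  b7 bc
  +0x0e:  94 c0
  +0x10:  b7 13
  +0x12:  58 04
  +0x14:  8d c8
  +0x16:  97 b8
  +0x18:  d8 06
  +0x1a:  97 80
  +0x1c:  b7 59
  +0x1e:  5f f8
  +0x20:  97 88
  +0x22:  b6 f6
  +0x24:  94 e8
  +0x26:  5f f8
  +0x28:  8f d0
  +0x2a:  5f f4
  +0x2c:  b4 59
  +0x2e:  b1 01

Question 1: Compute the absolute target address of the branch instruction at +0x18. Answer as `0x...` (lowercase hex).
0x0602

[18] d8 06 → 0xd806
  top 5b → 0x1b → call [J]
  imm: (w>>0)&0x7ff=0x6 → #6
  target = base 0x05e2 + off 0x18 + 2 + imm 6 = 0x0602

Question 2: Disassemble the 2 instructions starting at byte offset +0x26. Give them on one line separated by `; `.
[26] 5f f8 → 0x5ff8
  op=0x5ff8>>11=0xb ⇒ bne (J)
  [10:0] imm=2040 (s11→-8) = #-8
[28] 8f d0 → 0x8fd0
  op=0x8fd0>>11=0x11 ⇒ lsr (RR)
  [10:7] rd=15 = r15
  [6:3] rs=10 = r10

bne #-8; lsr r15, r10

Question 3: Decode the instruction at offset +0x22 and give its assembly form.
[22] b6 f6 → 0xb6f6
  top 5b → 0x16 → shli [RI]
  [10:7] rd=13 = r13
  [6:0] imm=118 = #118

shli r13, #118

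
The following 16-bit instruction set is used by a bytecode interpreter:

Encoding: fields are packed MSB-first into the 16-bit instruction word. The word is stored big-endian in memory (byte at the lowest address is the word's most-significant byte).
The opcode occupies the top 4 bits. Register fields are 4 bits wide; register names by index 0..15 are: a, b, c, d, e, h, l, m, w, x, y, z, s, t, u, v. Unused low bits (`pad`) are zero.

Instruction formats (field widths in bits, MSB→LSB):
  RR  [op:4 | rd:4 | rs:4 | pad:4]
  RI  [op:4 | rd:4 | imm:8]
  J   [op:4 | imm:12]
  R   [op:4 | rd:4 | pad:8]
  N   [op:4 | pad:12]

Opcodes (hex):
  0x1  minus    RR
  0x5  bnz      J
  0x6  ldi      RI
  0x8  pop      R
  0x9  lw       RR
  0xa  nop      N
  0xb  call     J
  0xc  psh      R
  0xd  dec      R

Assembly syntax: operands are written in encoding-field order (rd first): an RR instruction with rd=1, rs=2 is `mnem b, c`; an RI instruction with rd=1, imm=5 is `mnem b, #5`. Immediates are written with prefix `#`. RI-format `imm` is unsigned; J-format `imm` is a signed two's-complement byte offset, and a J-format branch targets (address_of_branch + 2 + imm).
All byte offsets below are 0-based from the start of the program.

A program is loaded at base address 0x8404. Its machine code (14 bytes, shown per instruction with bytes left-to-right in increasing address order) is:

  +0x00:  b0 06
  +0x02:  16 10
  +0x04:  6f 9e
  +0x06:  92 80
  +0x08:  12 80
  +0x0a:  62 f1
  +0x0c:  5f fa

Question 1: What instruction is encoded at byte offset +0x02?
+0x02: 16 10 ⇒ word 0x1610 (big)
  op=0x1610>>12=0x1 ⇒ minus (RR)
  rd: (w>>8)&0xf=0x6 → l
  rs: (w>>4)&0xf=0x1 → b

minus l, b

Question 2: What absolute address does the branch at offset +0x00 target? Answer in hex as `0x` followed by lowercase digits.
0x840c

@+00  big-endian(b0 06) = 0xb006
  top 4b → 0xb → call [J]
  imm: (w>>0)&0xfff=0x6 → #6
  target = base 0x8404 + off 0x00 + 2 + imm 6 = 0x840c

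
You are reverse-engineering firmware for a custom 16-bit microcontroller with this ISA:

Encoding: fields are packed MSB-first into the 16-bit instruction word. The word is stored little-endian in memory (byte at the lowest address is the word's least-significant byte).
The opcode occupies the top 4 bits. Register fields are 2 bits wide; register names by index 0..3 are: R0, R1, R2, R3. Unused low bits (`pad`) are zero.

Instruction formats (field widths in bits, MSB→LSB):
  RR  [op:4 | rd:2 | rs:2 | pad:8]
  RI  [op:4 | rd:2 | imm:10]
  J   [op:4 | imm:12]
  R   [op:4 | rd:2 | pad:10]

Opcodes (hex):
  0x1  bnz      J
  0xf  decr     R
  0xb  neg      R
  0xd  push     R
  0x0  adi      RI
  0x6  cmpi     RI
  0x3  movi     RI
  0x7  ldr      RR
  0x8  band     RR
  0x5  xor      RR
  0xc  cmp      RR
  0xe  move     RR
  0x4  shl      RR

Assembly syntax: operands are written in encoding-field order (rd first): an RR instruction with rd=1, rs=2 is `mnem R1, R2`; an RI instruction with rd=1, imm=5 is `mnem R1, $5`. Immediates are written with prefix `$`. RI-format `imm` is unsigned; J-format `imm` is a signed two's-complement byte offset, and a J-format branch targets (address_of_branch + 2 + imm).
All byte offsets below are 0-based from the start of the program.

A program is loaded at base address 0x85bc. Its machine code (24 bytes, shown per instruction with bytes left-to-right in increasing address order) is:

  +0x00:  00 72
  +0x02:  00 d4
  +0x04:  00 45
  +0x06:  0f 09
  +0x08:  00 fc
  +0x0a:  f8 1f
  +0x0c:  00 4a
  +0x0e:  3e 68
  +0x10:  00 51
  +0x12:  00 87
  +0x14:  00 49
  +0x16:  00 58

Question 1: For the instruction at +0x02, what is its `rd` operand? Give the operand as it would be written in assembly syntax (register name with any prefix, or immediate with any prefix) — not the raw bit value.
R1

off 0x02: read 00 d4 as little → 0xd400
  op=0xd400>>12=0xd ⇒ push (R)
  rd: (w>>10)&0x3=0x1 → R1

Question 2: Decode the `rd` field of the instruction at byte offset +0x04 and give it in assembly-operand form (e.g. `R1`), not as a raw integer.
+0x04: 00 45 ⇒ word 0x4500 (little)
  opcode bits[15:12]=0x4: shl/RR
  rd: (w>>10)&0x3=0x1 → R1
  rs: (w>>8)&0x3=0x1 → R1

R1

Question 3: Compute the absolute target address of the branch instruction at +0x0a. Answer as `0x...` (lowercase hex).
0x85c0

+0x0a: f8 1f ⇒ word 0x1ff8 (little)
  top 4b → 0x1 → bnz [J]
  imm@[11:0]=0xff8 (s12→-8) ⇒ $-8
  target = base 0x85bc + off 0x0a + 2 + imm -8 = 0x85c0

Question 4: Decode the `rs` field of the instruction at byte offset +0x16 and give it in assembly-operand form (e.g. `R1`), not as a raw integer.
+0x16: 00 58 ⇒ word 0x5800 (little)
  opcode bits[15:12]=0x5: xor/RR
  rd@[11:10]=0x2 ⇒ R2
  rs@[9:8]=0x0 ⇒ R0

R0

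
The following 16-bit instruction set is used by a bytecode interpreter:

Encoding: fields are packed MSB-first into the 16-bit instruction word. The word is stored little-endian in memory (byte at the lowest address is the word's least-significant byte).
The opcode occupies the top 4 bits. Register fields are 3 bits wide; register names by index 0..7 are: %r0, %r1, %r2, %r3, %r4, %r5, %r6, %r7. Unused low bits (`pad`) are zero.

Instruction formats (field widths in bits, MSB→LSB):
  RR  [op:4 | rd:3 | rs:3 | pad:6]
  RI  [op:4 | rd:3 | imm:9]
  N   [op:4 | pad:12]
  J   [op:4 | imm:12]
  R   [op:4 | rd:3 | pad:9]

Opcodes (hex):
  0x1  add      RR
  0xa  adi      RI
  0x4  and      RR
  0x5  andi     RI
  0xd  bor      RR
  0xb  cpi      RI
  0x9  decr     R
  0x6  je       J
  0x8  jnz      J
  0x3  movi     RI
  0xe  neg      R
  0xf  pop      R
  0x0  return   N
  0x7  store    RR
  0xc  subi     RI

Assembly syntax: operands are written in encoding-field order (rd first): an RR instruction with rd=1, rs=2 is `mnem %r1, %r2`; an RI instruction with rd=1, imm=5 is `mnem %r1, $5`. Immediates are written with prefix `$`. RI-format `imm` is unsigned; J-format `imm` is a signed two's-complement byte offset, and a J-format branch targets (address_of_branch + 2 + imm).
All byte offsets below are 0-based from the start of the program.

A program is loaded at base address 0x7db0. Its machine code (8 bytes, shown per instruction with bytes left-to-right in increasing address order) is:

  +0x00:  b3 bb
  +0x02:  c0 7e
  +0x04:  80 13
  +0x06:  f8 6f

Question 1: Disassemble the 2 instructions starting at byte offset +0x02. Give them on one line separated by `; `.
[02] c0 7e → 0x7ec0
  opcode bits[15:12]=0x7: store/RR
  rd: (w>>9)&0x7=0x7 → %r7
  rs: (w>>6)&0x7=0x3 → %r3
[04] 80 13 → 0x1380
  opcode bits[15:12]=0x1: add/RR
  rd: (w>>9)&0x7=0x1 → %r1
  rs: (w>>6)&0x7=0x6 → %r6

store %r7, %r3; add %r1, %r6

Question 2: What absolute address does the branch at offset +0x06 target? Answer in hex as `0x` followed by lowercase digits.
+0x06: f8 6f ⇒ word 0x6ff8 (little)
  op=0x6ff8>>12=0x6 ⇒ je (J)
  imm@[11:0]=0xff8 (s12→-8) ⇒ $-8
  target = base 0x7db0 + off 0x06 + 2 + imm -8 = 0x7db0

0x7db0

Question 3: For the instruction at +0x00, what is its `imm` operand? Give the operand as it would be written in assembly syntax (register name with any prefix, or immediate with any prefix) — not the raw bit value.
@+00  little-endian(b3 bb) = 0xbbb3
  top 4b → 0xb → cpi [RI]
  rd@[11:9]=0x5 ⇒ %r5
  imm@[8:0]=0x1b3 ⇒ $435

$435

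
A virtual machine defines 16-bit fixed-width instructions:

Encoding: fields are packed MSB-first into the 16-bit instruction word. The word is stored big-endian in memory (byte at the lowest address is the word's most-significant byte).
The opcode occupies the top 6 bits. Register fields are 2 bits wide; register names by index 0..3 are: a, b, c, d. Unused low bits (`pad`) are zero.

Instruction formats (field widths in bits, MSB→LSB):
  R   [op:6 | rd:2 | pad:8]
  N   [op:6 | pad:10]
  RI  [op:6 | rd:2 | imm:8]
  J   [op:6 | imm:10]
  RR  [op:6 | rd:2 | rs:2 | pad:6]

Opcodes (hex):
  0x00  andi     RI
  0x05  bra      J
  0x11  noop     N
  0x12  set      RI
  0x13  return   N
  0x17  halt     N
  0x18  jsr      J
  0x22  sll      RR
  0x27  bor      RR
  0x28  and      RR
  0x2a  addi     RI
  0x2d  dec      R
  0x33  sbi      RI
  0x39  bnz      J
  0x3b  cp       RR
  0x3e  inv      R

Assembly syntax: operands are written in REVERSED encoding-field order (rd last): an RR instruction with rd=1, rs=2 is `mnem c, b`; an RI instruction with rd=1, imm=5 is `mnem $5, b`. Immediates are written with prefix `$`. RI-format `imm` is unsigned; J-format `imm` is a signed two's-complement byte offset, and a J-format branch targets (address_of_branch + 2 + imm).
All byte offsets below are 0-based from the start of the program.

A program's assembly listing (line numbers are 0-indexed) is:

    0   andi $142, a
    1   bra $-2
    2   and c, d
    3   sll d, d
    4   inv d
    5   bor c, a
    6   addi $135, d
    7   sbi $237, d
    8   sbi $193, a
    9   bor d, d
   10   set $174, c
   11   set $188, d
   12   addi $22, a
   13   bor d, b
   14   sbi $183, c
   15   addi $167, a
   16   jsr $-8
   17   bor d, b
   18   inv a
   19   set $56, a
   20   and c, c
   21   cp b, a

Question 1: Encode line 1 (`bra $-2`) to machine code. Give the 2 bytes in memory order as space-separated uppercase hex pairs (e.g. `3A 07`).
17 FE

1. bra fields op=0x5:6|imm=-2:10 → word 17feh → 17 fe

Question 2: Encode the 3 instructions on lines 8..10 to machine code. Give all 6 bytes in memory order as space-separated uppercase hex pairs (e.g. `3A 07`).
L8: sbi op=0x33:6|rd=0:2|imm=193:8 ⇒ 0xccc1 ⇒ big cc c1
L9: bor op=0x27:6|rd=3:2|rs=3:2|pad=0:6 ⇒ 0x9fc0 ⇒ big 9f c0
L10: set op=0x12:6|rd=2:2|imm=174:8 ⇒ 0x4aae ⇒ big 4a ae

CC C1 9F C0 4A AE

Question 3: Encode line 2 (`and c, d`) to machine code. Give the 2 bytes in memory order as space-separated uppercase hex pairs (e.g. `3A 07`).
A3 80

line 2 (and): pack op=0x28:6|rd=3:2|rs=2:2|pad=0:6 = 0xa380; big→ a3 80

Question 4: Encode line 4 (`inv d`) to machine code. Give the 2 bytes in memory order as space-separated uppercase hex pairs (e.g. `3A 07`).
4. inv fields op=0x3e:6|rd=3:2|pad=0:8 → word fb00h → fb 00

FB 00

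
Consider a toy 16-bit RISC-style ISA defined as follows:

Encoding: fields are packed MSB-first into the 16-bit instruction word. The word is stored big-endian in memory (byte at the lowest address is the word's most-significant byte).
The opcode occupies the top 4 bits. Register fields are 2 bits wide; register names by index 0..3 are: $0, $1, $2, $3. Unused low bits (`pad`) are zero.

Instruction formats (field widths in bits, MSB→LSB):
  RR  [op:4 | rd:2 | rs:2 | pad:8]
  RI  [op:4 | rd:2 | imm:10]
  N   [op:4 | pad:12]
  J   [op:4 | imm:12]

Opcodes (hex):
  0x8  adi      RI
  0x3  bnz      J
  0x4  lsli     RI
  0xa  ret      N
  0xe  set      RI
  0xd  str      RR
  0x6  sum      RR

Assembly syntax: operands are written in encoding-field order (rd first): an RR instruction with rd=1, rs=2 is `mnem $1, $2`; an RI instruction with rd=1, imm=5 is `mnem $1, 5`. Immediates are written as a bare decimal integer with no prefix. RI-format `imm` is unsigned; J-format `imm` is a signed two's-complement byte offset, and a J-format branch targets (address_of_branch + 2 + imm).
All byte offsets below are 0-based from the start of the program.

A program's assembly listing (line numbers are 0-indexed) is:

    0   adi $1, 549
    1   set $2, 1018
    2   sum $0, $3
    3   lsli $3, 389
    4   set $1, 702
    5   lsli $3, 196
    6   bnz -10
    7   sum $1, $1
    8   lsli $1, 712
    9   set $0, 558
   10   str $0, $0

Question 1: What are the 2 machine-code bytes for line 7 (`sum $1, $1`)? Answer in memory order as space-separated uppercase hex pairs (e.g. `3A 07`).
line 7 (sum): pack op=0x6:4|rd=1:2|rs=1:2|pad=0:8 = 0x6500; big→ 65 00

65 00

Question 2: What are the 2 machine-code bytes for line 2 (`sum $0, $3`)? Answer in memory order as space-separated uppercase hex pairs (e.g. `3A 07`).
63 00

2. sum fields op=0x6:4|rd=0:2|rs=3:2|pad=0:8 → word 6300h → 63 00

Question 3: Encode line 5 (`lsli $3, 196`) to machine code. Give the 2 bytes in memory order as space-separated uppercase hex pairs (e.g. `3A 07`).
line 5 (lsli): pack op=0x4:4|rd=3:2|imm=196:10 = 0x4cc4; big→ 4c c4

4C C4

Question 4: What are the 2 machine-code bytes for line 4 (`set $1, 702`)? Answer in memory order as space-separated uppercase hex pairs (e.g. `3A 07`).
line 4 (set): pack op=0xe:4|rd=1:2|imm=702:10 = 0xe6be; big→ e6 be

E6 BE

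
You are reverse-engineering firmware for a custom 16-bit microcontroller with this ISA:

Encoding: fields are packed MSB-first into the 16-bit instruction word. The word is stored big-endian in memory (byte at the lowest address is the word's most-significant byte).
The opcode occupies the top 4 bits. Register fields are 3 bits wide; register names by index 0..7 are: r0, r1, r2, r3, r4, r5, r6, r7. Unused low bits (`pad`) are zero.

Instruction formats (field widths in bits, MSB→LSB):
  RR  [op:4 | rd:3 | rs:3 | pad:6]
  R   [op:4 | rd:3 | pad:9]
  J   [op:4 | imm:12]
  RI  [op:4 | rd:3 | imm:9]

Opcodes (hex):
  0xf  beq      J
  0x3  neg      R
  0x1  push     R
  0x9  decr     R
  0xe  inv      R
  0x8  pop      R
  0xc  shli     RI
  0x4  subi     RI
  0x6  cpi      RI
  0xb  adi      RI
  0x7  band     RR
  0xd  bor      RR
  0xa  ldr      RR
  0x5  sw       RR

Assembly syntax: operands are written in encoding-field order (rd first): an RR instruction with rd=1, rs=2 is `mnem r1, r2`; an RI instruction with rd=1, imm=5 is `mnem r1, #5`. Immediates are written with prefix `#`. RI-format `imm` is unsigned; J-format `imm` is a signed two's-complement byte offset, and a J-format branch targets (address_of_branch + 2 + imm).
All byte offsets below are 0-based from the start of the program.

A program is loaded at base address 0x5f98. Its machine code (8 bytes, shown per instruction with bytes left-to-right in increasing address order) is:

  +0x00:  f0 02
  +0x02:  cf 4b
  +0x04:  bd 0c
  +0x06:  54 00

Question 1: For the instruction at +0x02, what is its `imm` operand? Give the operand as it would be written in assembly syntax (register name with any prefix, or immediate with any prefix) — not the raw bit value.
#331

off 0x02: read cf 4b as big → 0xcf4b
  opcode bits[15:12]=0xc: shli/RI
  [11:9] rd=7 = r7
  [8:0] imm=331 = #331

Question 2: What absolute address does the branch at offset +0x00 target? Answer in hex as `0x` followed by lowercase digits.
0x5f9c

+0x00: f0 02 ⇒ word 0xf002 (big)
  top 4b → 0xf → beq [J]
  imm: (w>>0)&0xfff=0x2 → #2
  target = base 0x5f98 + off 0x00 + 2 + imm 2 = 0x5f9c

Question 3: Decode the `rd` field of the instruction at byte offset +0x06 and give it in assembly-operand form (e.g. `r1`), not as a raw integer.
r2

@+06  big-endian(54 00) = 0x5400
  top 4b → 0x5 → sw [RR]
  [11:9] rd=2 = r2
  [8:6] rs=0 = r0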